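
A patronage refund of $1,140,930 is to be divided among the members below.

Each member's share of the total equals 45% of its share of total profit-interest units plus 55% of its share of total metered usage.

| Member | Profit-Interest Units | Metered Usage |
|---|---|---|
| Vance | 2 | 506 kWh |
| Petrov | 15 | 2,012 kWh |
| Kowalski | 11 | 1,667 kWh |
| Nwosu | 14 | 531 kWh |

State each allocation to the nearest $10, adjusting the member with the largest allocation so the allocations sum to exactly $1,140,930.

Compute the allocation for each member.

Vance: $91,780 | Petrov: $451,080 | Kowalski: $356,280 | Nwosu: $241,790

Profit-interest units total 42; metered usage total 4,716.
Composite weights (45% profit-interest units + 55% metered usage): Vance 0.0804; Petrov 0.3954; Kowalski 0.3123; Nwosu 0.2119.
Unrounded shares: Vance 91,776.92; Petrov 451,080.70; Kowalski 356,277.96; Nwosu 241,794.42.
After rounding ($10): Vance $91,780; Petrov $451,080; Kowalski $356,280; Nwosu $241,790. Sum = $1,140,930.
Rounded total matches; no reconciliation needed.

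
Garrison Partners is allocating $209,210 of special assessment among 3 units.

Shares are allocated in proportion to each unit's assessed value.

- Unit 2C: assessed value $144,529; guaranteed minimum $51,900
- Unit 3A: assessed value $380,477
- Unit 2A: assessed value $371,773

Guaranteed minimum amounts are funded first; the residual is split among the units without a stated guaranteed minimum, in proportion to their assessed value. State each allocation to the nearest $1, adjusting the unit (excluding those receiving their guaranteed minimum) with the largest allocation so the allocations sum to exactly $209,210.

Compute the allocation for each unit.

Unit 2C: $51,900; Unit 3A: $79,565; Unit 2A: $77,745

Fund the minimums — Unit 2C $51,900. Remaining pool $157,310.
Remaining pool split over remaining assessed value 752,250: Unit 3A 79,565.09 → $79,565; Unit 2A 77,744.91 → $77,745.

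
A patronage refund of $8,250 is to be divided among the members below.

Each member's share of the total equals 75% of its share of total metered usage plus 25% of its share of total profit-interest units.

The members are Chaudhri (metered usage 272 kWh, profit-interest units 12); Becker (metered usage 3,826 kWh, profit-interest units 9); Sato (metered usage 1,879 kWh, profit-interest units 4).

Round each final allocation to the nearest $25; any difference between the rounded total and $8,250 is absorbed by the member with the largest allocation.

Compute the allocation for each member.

Chaudhri: $1,275 · Becker: $4,700 · Sato: $2,275

Metered usage total 5,977; profit-interest units total 25.
Composite weights (75% metered usage + 25% profit-interest units): Chaudhri 0.1541; Becker 0.5701; Sato 0.2758.
Pro-rata amounts: Chaudhri 1,271.58; Becker 4,703.25; Sato 2,275.18.
At nearest $25: Chaudhri $1,275; Becker $4,700; Sato $2,275. Sum = $8,250.
Rounded total matches; no reconciliation needed.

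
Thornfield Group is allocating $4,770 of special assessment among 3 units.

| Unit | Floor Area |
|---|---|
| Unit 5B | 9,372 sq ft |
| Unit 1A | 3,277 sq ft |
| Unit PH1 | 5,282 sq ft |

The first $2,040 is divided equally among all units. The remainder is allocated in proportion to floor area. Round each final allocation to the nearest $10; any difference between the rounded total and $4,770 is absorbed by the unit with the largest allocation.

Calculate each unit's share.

First tranche $2,040 split equally: $680 each.
Remainder $2,730 by floor area (total 17,931): Unit 5B 1,426.89 → $1,430; Unit 1A 498.92 → $500; Unit PH1 804.19 → $800.
Totals: Unit 5B $680 + $1,430 = $2,110; Unit 1A $680 + $500 = $1,180; Unit PH1 $680 + $800 = $1,480.

Unit 5B: $2,110 · Unit 1A: $1,180 · Unit PH1: $1,480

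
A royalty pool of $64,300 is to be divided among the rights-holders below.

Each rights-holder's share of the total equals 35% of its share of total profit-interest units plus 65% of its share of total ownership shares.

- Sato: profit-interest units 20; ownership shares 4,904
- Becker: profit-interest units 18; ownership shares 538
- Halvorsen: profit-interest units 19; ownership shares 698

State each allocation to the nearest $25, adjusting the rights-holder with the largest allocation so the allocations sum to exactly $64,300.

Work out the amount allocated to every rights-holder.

Totals — profit-interest units 57, ownership shares 6,140.
Combined weights (35% profit-interest units + 65% ownership shares): Sato 0.6420; Becker 0.1675; Halvorsen 0.1906.
Unrounded shares: Sato 41,278.04; Becker 10,769.01; Halvorsen 12,252.95.
Rounded to nearest $25: Sato $41,275; Becker $10,775; Halvorsen $12,250. Sum = $64,300.
No rounding difference to absorb.

Sato: $41,275; Becker: $10,775; Halvorsen: $12,250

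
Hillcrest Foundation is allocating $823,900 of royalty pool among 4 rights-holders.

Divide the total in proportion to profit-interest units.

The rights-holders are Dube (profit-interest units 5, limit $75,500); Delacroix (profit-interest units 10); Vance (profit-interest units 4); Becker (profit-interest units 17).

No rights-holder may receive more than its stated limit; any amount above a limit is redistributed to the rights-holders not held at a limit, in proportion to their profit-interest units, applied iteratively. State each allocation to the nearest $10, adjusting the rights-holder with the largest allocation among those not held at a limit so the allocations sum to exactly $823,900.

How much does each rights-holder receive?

Sum of profit-interest units: 36.
Unconstrained shares: Dube 114,430.56; Delacroix 228,861.11; Vance 91,544.44; Becker 389,063.89.
Held at cap: Dube ($75,500); residual $748,400 reallocated over remaining profit-interest units 31.
Redistributed shares: Delacroix 241,419.35 → $241,420; Vance 96,567.74 → $96,570; Becker 410,412.90 → $410,410.

Dube: $75,500 · Delacroix: $241,420 · Vance: $96,570 · Becker: $410,410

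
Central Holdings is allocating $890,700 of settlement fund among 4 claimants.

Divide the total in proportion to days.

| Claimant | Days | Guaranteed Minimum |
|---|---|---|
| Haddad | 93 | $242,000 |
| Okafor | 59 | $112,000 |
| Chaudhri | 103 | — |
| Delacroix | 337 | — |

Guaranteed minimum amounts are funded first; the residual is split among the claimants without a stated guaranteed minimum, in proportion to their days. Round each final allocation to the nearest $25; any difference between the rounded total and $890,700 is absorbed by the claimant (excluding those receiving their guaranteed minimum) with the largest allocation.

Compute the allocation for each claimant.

Guaranteed amounts: Haddad $242,000; Okafor $112,000. Remaining pool $536,700.
Remaining pool split over remaining days 440: Chaudhri 125,636.59 → $125,625; Delacroix 411,063.41 → $411,075.

Haddad: $242,000 | Okafor: $112,000 | Chaudhri: $125,625 | Delacroix: $411,075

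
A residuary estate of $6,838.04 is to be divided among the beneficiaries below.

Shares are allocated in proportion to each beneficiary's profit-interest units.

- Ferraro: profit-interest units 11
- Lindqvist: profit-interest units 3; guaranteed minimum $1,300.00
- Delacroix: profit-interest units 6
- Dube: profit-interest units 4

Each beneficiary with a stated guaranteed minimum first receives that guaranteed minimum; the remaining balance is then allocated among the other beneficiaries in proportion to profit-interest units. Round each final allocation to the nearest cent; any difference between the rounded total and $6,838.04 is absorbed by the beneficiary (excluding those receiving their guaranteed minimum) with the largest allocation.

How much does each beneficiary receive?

Fund the minimums — Lindqvist $1,300.00. Remaining pool $5,538.04.
Remaining pool split over remaining profit-interest units 21: Ferraro 2,900.8781 → $2,900.88; Delacroix 1,582.2971 → $1,582.30; Dube 1,054.8648 → $1,054.86.

Ferraro: $2,900.88 · Lindqvist: $1,300.00 · Delacroix: $1,582.30 · Dube: $1,054.86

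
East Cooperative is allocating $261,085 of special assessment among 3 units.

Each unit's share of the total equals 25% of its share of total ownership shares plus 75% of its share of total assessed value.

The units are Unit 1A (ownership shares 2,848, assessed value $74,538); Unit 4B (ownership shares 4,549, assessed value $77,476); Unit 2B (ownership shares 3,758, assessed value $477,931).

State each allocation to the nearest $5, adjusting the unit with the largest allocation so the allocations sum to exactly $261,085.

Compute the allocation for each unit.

Unit 1A: $39,835 | Unit 4B: $50,700 | Unit 2B: $170,550

Totals — ownership shares 11,155, assessed value 629,945.
Composite weights (25% ownership shares + 75% assessed value): Unit 1A 0.1526; Unit 4B 0.1942; Unit 2B 0.6532.
Raw shares: Unit 1A 39,834.09; Unit 4B 50,700.41; Unit 2B 170,550.51.
Rounded to nearest $5: Unit 1A $39,835; Unit 4B $50,700; Unit 2B $170,550. Sum = $261,085.
Rounded total matches; no reconciliation needed.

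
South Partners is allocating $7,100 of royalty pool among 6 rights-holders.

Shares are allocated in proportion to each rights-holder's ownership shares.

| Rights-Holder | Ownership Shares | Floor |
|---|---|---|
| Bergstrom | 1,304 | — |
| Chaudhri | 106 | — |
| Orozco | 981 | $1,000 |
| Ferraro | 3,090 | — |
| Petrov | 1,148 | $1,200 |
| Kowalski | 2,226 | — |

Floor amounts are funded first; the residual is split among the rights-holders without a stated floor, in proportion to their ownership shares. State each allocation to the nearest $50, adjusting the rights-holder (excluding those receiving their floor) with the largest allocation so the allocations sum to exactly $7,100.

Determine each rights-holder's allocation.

Guaranteed amounts: Orozco $1,000; Petrov $1,200. Remaining pool $4,900.
Remaining pool split over remaining ownership shares 6,726: Bergstrom 949.99 → $950; Chaudhri 77.22 → $100; Ferraro 2,251.12 → $2,250; Kowalski 1,621.68 → $1,600.

Bergstrom: $950 · Chaudhri: $100 · Orozco: $1,000 · Ferraro: $2,250 · Petrov: $1,200 · Kowalski: $1,600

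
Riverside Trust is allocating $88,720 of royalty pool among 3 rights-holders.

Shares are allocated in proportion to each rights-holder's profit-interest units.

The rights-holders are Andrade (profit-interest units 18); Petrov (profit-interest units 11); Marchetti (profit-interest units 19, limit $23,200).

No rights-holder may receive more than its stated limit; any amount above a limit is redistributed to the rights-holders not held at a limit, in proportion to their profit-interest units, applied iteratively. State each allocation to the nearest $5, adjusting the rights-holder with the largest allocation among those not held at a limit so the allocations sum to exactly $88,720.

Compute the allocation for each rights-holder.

Profit-interest units total: 48.
Proportional shares (ignoring caps): Andrade 33,270.00; Petrov 20,331.67; Marchetti 35,118.33.
Capped: Marchetti ($23,200); residual $65,520 reallocated over remaining profit-interest units 29.
Redistributed shares: Andrade 40,667.59 → $40,670; Petrov 24,852.41 → $24,850.

Andrade: $40,670; Petrov: $24,850; Marchetti: $23,200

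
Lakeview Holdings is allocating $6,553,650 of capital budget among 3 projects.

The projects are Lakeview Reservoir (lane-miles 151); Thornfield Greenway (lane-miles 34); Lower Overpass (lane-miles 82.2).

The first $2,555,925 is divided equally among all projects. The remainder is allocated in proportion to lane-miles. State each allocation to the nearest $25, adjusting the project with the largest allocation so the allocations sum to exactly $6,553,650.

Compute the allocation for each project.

Lakeview Reservoir: $3,111,150; Thornfield Greenway: $1,360,675; Lower Overpass: $2,081,825

First tranche $2,555,925 split equally: $851,975 each.
Remainder $3,997,725 by lane-miles (total 267.2): Lakeview Reservoir 2,259,193.39 → $2,259,200; Thornfield Greenway 508,692.55 → $508,700; Lower Overpass 1,229,839.05 → $1,229,850.
Rounding difference −$25 on remainder applied to Lakeview Reservoir.
Totals: Lakeview Reservoir $851,975 + $2,259,175 = $3,111,150; Thornfield Greenway $851,975 + $508,700 = $1,360,675; Lower Overpass $851,975 + $1,229,850 = $2,081,825.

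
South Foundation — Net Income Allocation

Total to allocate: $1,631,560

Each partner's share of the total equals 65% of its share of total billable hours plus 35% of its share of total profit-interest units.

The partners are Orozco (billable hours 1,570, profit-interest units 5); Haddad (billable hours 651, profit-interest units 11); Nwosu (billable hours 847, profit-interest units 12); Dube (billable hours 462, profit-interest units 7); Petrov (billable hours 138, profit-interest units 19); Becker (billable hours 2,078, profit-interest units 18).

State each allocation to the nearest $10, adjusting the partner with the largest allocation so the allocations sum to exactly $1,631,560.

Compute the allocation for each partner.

Billable hours total 5,746; profit-interest units total 72.
Combined weights (65% billable hours + 35% profit-interest units): Orozco 0.2019; Haddad 0.1271; Nwosu 0.1541; Dube 0.0863; Petrov 0.1080; Becker 0.3226.
Pro-rata amounts: Orozco 329,423.98; Haddad 207,395.35; Nwosu 251,501.41; Dube 140,787.67; Petrov 176,162.75; Becker 526,288.84.
After rounding ($10): Orozco $329,420; Haddad $207,400; Nwosu $251,500; Dube $140,790; Petrov $176,160; Becker $526,290. Sum = $1,631,560.
Sum already equals the total — no adjustment.

Orozco: $329,420 · Haddad: $207,400 · Nwosu: $251,500 · Dube: $140,790 · Petrov: $176,160 · Becker: $526,290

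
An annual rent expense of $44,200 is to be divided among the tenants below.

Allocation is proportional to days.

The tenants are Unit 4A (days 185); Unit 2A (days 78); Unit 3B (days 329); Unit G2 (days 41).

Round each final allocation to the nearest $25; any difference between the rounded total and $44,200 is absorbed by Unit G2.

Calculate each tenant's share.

Unit 4A: $12,925 · Unit 2A: $5,450 · Unit 3B: $22,975 · Unit G2: $2,850

Sum of days: 633.
Unrounded shares: Unit 4A 185/633 × $44,200 = 12,917.85; Unit 2A 78/633 × $44,200 = 5,446.45; Unit 3B 329/633 × $44,200 = 22,972.83; Unit G2 41/633 × $44,200 = 2,862.88.
After rounding ($25): Unit 4A $12,925; Unit 2A $5,450; Unit 3B $22,975; Unit G2 $2,875. Sum = $44,225.
Difference $44,200 − $44,225 = −$25 applied to Unit G2: Unit G2 becomes $2,850.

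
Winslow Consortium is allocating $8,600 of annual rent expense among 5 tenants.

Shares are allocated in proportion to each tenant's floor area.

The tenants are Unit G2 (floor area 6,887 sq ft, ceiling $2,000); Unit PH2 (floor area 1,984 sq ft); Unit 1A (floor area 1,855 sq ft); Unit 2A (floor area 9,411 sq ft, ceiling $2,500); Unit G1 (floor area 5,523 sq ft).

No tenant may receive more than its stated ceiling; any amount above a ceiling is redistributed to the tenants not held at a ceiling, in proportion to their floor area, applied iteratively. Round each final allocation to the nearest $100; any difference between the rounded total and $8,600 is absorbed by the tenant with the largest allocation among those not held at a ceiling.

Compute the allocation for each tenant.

Combined floor area = 25,660.
Proportional shares (ignoring caps): Unit G2 2,308.19; Unit PH2 664.94; Unit 1A 621.71; Unit 2A 3,154.12; Unit G1 1,851.04.
Capped: Unit G2 ($2,000), Unit 2A ($2,500); remaining pool $4,100 reallocated over remaining floor area 9,362.
Remaining shares: Unit PH2 868.87 → $900; Unit 1A 812.38 → $800; Unit G1 2,418.75 → $2,400.

Unit G2: $2,000 | Unit PH2: $900 | Unit 1A: $800 | Unit 2A: $2,500 | Unit G1: $2,400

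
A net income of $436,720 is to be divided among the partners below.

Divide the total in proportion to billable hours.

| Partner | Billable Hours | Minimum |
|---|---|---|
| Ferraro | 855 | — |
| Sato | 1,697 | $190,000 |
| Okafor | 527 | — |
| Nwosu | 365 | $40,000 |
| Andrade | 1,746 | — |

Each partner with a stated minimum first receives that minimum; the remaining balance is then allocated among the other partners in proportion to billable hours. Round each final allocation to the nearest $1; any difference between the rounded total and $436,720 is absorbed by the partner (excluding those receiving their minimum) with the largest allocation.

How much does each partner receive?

Ferraro: $56,504 | Sato: $190,000 | Okafor: $34,828 | Nwosu: $40,000 | Andrade: $115,388

Fund the minimums — Sato $190,000; Nwosu $40,000. Balance $206,720.
Balance split over remaining billable hours 3,128: Ferraro 56,504.35 → $56,504; Okafor 34,827.83 → $34,828; Andrade 115,387.83 → $115,388.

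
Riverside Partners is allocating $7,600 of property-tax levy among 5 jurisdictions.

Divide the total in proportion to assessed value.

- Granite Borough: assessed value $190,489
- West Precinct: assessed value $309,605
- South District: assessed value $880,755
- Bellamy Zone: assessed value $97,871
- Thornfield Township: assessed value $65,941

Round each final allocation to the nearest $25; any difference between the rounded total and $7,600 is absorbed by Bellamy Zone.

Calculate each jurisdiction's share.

Granite Borough: $925; West Precinct: $1,525; South District: $4,325; Bellamy Zone: $500; Thornfield Township: $325

Sum of assessed value: 1,544,661.
Raw shares: Granite Borough 190,489/1,544,661 × $7,600 = 937.24; West Precinct 309,605/1,544,661 × $7,600 = 1,523.31; South District 880,755/1,544,661 × $7,600 = 4,333.47; Bellamy Zone 97,871/1,544,661 × $7,600 = 481.54; Thornfield Township 65,941/1,544,661 × $7,600 = 324.44.
After rounding ($25): Granite Borough $925; West Precinct $1,525; South District $4,325; Bellamy Zone $475; Thornfield Township $325. Sum = $7,575.
Difference $7,600 − $7,575 = +$25 applied to Bellamy Zone: Bellamy Zone becomes $500.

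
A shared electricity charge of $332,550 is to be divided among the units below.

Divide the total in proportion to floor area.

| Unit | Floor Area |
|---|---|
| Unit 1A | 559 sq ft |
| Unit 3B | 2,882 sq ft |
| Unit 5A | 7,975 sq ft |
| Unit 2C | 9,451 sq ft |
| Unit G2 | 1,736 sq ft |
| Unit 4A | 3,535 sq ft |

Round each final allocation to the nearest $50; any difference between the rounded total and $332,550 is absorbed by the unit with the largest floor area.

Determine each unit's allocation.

Unit 1A: $7,100 · Unit 3B: $36,650 · Unit 5A: $101,450 · Unit 2C: $120,250 · Unit G2: $22,100 · Unit 4A: $45,000

Sum of floor area: 559 + 2,882 + 7,975 + 9,451 + 1,736 + 3,535 = 26,138.
Raw shares: Unit 1A 7,112.08; Unit 3B 36,667.27; Unit 5A 101,464.77; Unit 2C 120,243.71; Unit G2 22,086.88; Unit 4A 44,975.29.
After rounding ($50): Unit 1A $7,100; Unit 3B $36,650; Unit 5A $101,450; Unit 2C $120,250; Unit G2 $22,100; Unit 4A $45,000. Sum = $332,550.
No rounding difference to absorb.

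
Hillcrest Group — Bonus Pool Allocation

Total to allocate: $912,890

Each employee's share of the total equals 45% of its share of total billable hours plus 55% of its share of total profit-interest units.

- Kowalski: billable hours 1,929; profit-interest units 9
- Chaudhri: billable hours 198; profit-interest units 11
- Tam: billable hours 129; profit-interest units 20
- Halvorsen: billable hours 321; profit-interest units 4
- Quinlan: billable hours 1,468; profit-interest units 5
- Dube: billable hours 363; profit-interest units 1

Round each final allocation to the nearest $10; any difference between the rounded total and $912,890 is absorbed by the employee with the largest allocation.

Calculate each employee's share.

Totals — billable hours 4,408, profit-interest units 50.
Combined weights (45% billable hours + 55% profit-interest units): Kowalski 0.2959; Chaudhri 0.1412; Tam 0.2332; Halvorsen 0.0768; Quinlan 0.2049; Dube 0.0481.
Proportional shares: Kowalski 270,147.93; Chaudhri 128,912.16; Tam 212,857.87; Halvorsen 70,082.53; Quinlan 187,018.19; Dube 43,871.32.
After rounding ($10): Kowalski $270,150; Chaudhri $128,910; Tam $212,860; Halvorsen $70,080; Quinlan $187,020; Dube $43,870. Sum = $912,890.
No rounding difference to absorb.

Kowalski: $270,150 | Chaudhri: $128,910 | Tam: $212,860 | Halvorsen: $70,080 | Quinlan: $187,020 | Dube: $43,870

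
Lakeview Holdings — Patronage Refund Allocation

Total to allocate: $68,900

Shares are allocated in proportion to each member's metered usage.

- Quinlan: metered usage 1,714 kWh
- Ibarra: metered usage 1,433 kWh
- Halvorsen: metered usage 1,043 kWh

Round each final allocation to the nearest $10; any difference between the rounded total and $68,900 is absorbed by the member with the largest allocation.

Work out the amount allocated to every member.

Quinlan: $28,190; Ibarra: $23,560; Halvorsen: $17,150

Sum of metered usage: 4,190.
Pro-rata amounts: Quinlan 1,714/4,190 × $68,900 = 28,184.87; Ibarra 1,433/4,190 × $68,900 = 23,564.13; Halvorsen 1,043/4,190 × $68,900 = 17,151.00.
After rounding ($10): Quinlan $28,180; Ibarra $23,560; Halvorsen $17,150. Sum = $68,890.
Difference $68,900 − $68,890 = +$10 applied to largest allocation (Quinlan): Quinlan becomes $28,190.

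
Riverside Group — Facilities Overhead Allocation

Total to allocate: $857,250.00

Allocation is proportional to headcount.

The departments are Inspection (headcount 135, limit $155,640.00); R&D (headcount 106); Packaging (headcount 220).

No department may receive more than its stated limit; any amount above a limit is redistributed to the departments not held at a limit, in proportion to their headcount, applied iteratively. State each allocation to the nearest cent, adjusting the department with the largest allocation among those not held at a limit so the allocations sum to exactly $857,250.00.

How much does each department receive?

Total headcount = 461.
Unconstrained shares: Inspection 251,038.5033; R&D 197,111.7137; Packaging 409,099.7831.
Held at cap: Inspection ($155,640.00); balance $701,610.00 reallocated over remaining headcount 326.
Redistributed shares: R&D 228,130.8589 → $228,130.86; Packaging 473,479.1411 → $473,479.14.

Inspection: $155,640.00 | R&D: $228,130.86 | Packaging: $473,479.14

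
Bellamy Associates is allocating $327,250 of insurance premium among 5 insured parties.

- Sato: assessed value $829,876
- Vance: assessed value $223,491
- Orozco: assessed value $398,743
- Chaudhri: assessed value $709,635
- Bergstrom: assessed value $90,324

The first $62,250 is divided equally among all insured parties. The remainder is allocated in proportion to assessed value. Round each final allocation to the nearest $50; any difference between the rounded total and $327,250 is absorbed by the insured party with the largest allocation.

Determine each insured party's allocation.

Sato: $110,100 | Vance: $38,750 | Orozco: $59,350 | Chaudhri: $95,950 | Bergstrom: $23,100

$62,250 shared equally gives $12,450 per insured party.
Remainder $265,000 by assessed value (total 2,252,069): Sato 97,651.16 → $97,650; Vance 26,298.09 → $26,300; Orozco 46,919.92 → $46,900; Chaudhri 83,502.45 → $83,500; Bergstrom 10,628.39 → $10,650.
Totals: Sato $12,450 + $97,650 = $110,100; Vance $12,450 + $26,300 = $38,750; Orozco $12,450 + $46,900 = $59,350; Chaudhri $12,450 + $83,500 = $95,950; Bergstrom $12,450 + $10,650 = $23,100.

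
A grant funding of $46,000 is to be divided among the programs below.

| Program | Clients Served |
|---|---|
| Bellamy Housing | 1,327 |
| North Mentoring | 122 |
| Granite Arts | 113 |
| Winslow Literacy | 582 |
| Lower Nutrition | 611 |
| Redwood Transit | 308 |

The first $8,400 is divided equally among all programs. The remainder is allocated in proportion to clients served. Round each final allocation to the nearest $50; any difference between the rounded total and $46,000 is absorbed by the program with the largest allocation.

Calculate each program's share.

First tranche $8,400 split equally: $1,400 each.
Remainder $37,600 by clients served (total 3,063): Bellamy Housing 16,289.65 → $16,300; North Mentoring 1,497.62 → $1,500; Granite Arts 1,387.14 → $1,400; Winslow Literacy 7,144.37 → $7,150; Lower Nutrition 7,500.36 → $7,500; Redwood Transit 3,780.87 → $3,800.
Rounding difference −$50 on remainder applied to Bellamy Housing.
Totals: Bellamy Housing $1,400 + $16,250 = $17,650; North Mentoring $1,400 + $1,500 = $2,900; Granite Arts $1,400 + $1,400 = $2,800; Winslow Literacy $1,400 + $7,150 = $8,550; Lower Nutrition $1,400 + $7,500 = $8,900; Redwood Transit $1,400 + $3,800 = $5,200.

Bellamy Housing: $17,650 · North Mentoring: $2,900 · Granite Arts: $2,800 · Winslow Literacy: $8,550 · Lower Nutrition: $8,900 · Redwood Transit: $5,200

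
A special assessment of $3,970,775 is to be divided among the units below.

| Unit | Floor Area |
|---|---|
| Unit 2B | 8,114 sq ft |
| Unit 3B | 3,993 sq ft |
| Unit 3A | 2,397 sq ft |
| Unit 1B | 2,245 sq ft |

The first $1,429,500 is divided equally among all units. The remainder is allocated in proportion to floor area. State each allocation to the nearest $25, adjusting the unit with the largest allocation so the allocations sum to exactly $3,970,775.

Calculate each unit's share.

Unit 2B: $1,588,475 · Unit 3B: $963,225 · Unit 3A: $721,075 · Unit 1B: $698,000

First tranche $1,429,500 split equally: $357,375 each.
Remainder $2,541,275 by floor area (total 16,749): Unit 2B 1,231,112.62 → $1,231,125; Unit 3B 605,845.79 → $605,850; Unit 3A 363,689.54 → $363,700; Unit 1B 340,627.04 → $340,625.
Rounding difference −$25 on remainder applied to Unit 2B.
Totals: Unit 2B $357,375 + $1,231,100 = $1,588,475; Unit 3B $357,375 + $605,850 = $963,225; Unit 3A $357,375 + $363,700 = $721,075; Unit 1B $357,375 + $340,625 = $698,000.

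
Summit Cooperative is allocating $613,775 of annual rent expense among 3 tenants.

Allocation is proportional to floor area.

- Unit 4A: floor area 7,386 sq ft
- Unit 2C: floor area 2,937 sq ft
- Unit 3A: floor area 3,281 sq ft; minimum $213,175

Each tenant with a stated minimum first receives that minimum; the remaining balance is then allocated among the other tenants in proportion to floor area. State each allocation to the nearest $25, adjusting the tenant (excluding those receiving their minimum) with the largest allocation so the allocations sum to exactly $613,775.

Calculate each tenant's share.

Minimums first: Unit 3A $213,175. Residual $400,600.
Residual split over remaining floor area 10,323: Unit 4A 286,625.17 → $286,625; Unit 2C 113,974.83 → $113,975.

Unit 4A: $286,625; Unit 2C: $113,975; Unit 3A: $213,175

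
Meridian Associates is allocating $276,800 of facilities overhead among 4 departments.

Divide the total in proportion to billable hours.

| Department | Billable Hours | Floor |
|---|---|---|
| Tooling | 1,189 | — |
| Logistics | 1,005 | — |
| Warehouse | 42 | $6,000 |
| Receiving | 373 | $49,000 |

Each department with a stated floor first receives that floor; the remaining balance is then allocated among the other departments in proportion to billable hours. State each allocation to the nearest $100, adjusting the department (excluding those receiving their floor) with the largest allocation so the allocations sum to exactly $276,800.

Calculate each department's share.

Minimums first: Warehouse $6,000; Receiving $49,000. Remaining pool $221,800.
Remaining pool split over remaining billable hours 2,194: Tooling 120,200.64 → $120,200; Logistics 101,599.36 → $101,600.

Tooling: $120,200 | Logistics: $101,600 | Warehouse: $6,000 | Receiving: $49,000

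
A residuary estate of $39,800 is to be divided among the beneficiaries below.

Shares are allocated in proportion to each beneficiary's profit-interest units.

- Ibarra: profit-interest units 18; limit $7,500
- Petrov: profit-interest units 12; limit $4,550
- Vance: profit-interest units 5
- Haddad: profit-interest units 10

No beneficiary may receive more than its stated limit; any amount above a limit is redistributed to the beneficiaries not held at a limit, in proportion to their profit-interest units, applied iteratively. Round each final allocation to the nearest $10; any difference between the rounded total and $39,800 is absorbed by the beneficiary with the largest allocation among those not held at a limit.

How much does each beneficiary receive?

Ibarra: $7,500 · Petrov: $4,550 · Vance: $9,250 · Haddad: $18,500

Profit-interest units total: 45.
Proportional shares (ignoring caps): Ibarra 15,920.00; Petrov 10,613.33; Vance 4,422.22; Haddad 8,844.44.
Capped: Ibarra ($7,500), Petrov ($4,550); residual $27,750 reallocated over remaining profit-interest units 15.
Remaining shares: Vance 9,250.00 → $9,250; Haddad 18,500.00 → $18,500.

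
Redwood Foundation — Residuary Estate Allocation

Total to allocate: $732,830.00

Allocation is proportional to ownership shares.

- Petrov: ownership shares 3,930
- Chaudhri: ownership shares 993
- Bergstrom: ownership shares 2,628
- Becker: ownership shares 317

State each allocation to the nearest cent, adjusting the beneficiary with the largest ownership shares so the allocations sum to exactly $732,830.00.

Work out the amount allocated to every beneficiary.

Sum of ownership shares: 3,930 + 993 + 2,628 + 317 = 7,868.
Unrounded shares: Petrov 366,042.4377; Chaudhri 92,488.5854; Bergstrom 244,773.4164; Becker 29,525.5605.
After rounding (cent): Petrov $366,042.44; Chaudhri $92,488.59; Bergstrom $244,773.42; Becker $29,525.56. Sum = $732,830.01.
Difference $732,830.00 − $732,830.01 = −$0.01 applied to largest ownership shares (Petrov): Petrov becomes $366,042.43.

Petrov: $366,042.43 · Chaudhri: $92,488.59 · Bergstrom: $244,773.42 · Becker: $29,525.56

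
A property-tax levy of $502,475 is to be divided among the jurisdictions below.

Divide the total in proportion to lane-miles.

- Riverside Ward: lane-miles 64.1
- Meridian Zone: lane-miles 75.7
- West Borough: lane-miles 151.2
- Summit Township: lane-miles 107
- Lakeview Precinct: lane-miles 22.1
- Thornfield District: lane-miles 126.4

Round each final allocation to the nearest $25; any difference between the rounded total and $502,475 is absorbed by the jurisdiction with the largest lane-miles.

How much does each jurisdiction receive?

Total lane-miles = 64.1 + 75.7 + 151.2 + 107 + 22.1 + 126.4 = 546.5.
Proportional shares: Riverside Ward 58,936.23; Meridian Zone 69,601.75; West Borough 139,019.62; Summit Township 98,380.28; Lakeview Precinct 20,319.67; Thornfield District 116,217.46.
Rounded to nearest $25: Riverside Ward $58,925; Meridian Zone $69,600; West Borough $139,025; Summit Township $98,375; Lakeview Precinct $20,325; Thornfield District $116,225. Sum = $502,475.
Sum already equals the total — no adjustment.

Riverside Ward: $58,925 | Meridian Zone: $69,600 | West Borough: $139,025 | Summit Township: $98,375 | Lakeview Precinct: $20,325 | Thornfield District: $116,225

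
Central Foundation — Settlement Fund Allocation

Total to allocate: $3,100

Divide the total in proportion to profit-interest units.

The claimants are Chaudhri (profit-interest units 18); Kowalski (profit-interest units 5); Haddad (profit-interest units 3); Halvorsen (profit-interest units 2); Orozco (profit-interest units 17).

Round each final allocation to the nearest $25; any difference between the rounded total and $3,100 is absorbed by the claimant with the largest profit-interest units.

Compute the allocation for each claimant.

Combined profit-interest units = 18 + 5 + 3 + 2 + 17 = 45.
Unrounded shares: Chaudhri 1,240.00; Kowalski 344.44; Haddad 206.67; Halvorsen 137.78; Orozco 1,171.11.
Rounded to nearest $25: Chaudhri $1,250; Kowalski $350; Haddad $200; Halvorsen $150; Orozco $1,175. Sum = $3,125.
Difference $3,100 − $3,125 = −$25 applied to largest profit-interest units (Chaudhri): Chaudhri becomes $1,225.

Chaudhri: $1,225 · Kowalski: $350 · Haddad: $200 · Halvorsen: $150 · Orozco: $1,175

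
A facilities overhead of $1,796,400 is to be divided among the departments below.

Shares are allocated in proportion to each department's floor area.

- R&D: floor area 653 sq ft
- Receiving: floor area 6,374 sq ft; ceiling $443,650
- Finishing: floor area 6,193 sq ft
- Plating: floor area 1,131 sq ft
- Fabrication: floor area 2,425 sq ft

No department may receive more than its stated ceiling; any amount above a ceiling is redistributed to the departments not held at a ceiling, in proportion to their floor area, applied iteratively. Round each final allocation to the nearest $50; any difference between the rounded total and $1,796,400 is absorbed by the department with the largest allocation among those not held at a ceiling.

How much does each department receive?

Floor area total: 16,776.
Pro-rata shares before constraints: R&D 69,924.25; Receiving 682,537.77; Finishing 663,156.01; Plating 121,109.23; Fabrication 259,672.75.
Capped: Receiving ($443,650); residual $1,352,750 reallocated over remaining floor area 10,402.
Shares after redistribution: R&D 84,920.76 → $84,900; Finishing 805,381.73 → $805,400; Plating 147,083.28 → $147,100; Fabrication 315,364.23 → $315,350.

R&D: $84,900; Receiving: $443,650; Finishing: $805,400; Plating: $147,100; Fabrication: $315,350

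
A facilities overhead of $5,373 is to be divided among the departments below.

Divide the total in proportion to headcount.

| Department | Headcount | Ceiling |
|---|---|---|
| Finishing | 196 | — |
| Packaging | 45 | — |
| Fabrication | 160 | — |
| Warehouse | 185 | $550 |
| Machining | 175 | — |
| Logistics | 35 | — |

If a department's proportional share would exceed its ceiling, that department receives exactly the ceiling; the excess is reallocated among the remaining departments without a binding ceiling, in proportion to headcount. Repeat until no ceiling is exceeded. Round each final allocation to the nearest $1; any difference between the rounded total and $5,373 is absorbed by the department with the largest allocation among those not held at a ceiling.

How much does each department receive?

Finishing: $1,548 | Packaging: $355 | Fabrication: $1,263 | Warehouse: $550 | Machining: $1,381 | Logistics: $276

Combined headcount = 796.
Proportional shares (ignoring caps): Finishing 1,323.00; Packaging 303.75; Fabrication 1,080.00; Warehouse 1,248.75; Machining 1,181.25; Logistics 236.25.
Cap binds for Warehouse ($550); remaining pool $4,823 reallocated over remaining headcount 611.
Shares after redistribution: Finishing 1,547.15 → $1,547; Packaging 355.21 → $355; Fabrication 1,262.98 → $1,263; Machining 1,381.38 → $1,381; Logistics 276.28 → $276.
Rounding difference +$1 applied to Finishing → $1,548.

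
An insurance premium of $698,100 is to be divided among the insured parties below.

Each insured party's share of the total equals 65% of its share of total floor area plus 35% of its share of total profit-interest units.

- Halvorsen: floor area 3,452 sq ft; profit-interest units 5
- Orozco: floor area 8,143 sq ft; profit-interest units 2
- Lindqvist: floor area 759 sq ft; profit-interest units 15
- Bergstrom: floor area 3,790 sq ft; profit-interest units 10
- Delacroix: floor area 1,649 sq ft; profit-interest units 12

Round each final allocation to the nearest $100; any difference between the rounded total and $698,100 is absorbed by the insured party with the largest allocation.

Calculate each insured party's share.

Halvorsen: $115,800 · Orozco: $218,700 · Lindqvist: $102,700 · Bergstrom: $152,200 · Delacroix: $108,700

Floor area total 17,793; profit-interest units total 44.
Blended shares (65% floor area + 35% profit-interest units): Halvorsen 0.1659; Orozco 0.3134; Lindqvist 0.1470; Bergstrom 0.2180; Delacroix 0.1557.
Raw shares: Halvorsen 115,799.78; Orozco 218,772.54; Lindqvist 102,652.38; Bergstrom 152,184.95; Delacroix 108,690.35.
At nearest $100: Halvorsen $115,800; Orozco $218,800; Lindqvist $102,700; Bergstrom $152,200; Delacroix $108,700. Sum = $698,200.
Difference $698,100 − $698,200 = −$100 applied to largest allocation (Orozco): Orozco becomes $218,700.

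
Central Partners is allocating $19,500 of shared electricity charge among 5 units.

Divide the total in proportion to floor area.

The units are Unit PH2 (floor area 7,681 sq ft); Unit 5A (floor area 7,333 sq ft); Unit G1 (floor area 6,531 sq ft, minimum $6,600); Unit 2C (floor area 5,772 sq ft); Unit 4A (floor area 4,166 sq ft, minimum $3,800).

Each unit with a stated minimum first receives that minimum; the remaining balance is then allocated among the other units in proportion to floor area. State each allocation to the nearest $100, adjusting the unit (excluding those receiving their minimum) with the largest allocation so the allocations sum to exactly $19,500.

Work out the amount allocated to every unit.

Unit PH2: $3,400; Unit 5A: $3,200; Unit G1: $6,600; Unit 2C: $2,500; Unit 4A: $3,800

Fund the minimums — Unit G1 $6,600; Unit 4A $3,800. Balance $9,100.
Balance split over remaining floor area 20,786: Unit PH2 3,362.70 → $3,400; Unit 5A 3,210.35 → $3,200; Unit 2C 2,526.95 → $2,500.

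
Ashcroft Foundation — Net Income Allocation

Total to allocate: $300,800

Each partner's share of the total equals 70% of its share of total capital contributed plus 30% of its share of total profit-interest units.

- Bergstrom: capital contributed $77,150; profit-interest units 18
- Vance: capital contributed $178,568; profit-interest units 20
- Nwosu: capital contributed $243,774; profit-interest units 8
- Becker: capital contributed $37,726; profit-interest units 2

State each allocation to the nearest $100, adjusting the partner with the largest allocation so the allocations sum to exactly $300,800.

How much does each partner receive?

Bergstrom: $64,100 · Vance: $107,600 · Nwosu: $110,600 · Becker: $18,500

Capital contributed total 537,218; profit-interest units total 48.
Combined weights (70% capital contributed + 30% profit-interest units): Bergstrom 0.2130; Vance 0.3577; Nwosu 0.3676; Becker 0.0617.
Pro-rata amounts: Bergstrom 64,078.57; Vance 107,588.87; Nwosu 110,586.04; Becker 18,546.52.
After rounding ($100): Bergstrom $64,100; Vance $107,600; Nwosu $110,600; Becker $18,500. Sum = $300,800.
No rounding difference to absorb.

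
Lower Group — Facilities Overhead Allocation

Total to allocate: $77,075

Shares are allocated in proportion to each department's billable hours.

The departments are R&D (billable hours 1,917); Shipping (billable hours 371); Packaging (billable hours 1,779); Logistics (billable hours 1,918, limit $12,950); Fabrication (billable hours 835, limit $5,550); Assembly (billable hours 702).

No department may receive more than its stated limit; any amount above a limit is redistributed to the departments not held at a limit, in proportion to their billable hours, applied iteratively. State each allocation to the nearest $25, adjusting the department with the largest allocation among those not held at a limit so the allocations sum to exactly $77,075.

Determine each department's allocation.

Billable hours total: 7,522.
Proportional shares (ignoring caps): R&D 19,642.75; Shipping 3,801.49; Packaging 18,228.72; Logistics 19,653.00; Fabrication 8,555.92; Assembly 7,193.12.
Held at cap: Logistics ($12,950), Fabrication ($5,550); remaining pool $58,575 reallocated over remaining billable hours 4,769.
Remaining shares: R&D 23,545.46 → $23,550; Shipping 4,556.79 → $4,550; Packaging 21,850.48 → $21,850; Assembly 8,622.28 → $8,625.

R&D: $23,550 | Shipping: $4,550 | Packaging: $21,850 | Logistics: $12,950 | Fabrication: $5,550 | Assembly: $8,625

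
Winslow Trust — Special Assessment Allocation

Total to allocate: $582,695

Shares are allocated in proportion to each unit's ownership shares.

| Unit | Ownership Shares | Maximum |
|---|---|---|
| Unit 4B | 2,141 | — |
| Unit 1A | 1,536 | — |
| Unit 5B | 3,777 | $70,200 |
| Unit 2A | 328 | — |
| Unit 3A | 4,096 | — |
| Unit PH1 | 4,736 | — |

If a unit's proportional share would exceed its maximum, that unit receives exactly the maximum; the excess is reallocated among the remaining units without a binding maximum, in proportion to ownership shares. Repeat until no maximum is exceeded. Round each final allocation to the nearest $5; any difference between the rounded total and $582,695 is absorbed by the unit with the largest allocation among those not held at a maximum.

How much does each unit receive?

Combined ownership shares = 16,614.
Unconstrained shares: Unit 4B 75,090.29; Unit 1A 53,871.40; Unit 5B 132,468.94; Unit 2A 11,503.79; Unit 3A 143,657.08; Unit PH1 166,103.50.
Capped: Unit 5B ($70,200); residual $512,495 reallocated over remaining ownership shares 12,837.
Redistributed shares: Unit 4B 85,475.72 → $85,475; Unit 1A 61,322.14 → $61,320; Unit 2A 13,094.83 → $13,095; Unit 3A 163,525.71 → $163,525; Unit PH1 189,076.60 → $189,075.
Rounding difference +$5 applied to Unit PH1 → $189,080.

Unit 4B: $85,475; Unit 1A: $61,320; Unit 5B: $70,200; Unit 2A: $13,095; Unit 3A: $163,525; Unit PH1: $189,080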